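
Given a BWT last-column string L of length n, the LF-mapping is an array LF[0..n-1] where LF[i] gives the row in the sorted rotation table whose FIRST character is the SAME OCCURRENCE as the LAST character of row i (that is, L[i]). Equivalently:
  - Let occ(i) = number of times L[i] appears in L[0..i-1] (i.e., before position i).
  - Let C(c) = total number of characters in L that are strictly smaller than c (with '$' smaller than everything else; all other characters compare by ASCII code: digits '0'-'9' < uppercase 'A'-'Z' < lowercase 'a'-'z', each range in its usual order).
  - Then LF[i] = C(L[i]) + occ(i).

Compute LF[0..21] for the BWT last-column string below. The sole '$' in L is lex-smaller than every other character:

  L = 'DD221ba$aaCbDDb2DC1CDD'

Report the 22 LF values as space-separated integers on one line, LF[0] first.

Answer: 9 10 3 4 1 19 16 0 17 18 6 20 11 12 21 5 13 7 2 8 14 15

Derivation:
Char counts: '$':1, '1':2, '2':3, 'C':3, 'D':7, 'a':3, 'b':3
C (first-col start): C('$')=0, C('1')=1, C('2')=3, C('C')=6, C('D')=9, C('a')=16, C('b')=19
L[0]='D': occ=0, LF[0]=C('D')+0=9+0=9
L[1]='D': occ=1, LF[1]=C('D')+1=9+1=10
L[2]='2': occ=0, LF[2]=C('2')+0=3+0=3
L[3]='2': occ=1, LF[3]=C('2')+1=3+1=4
L[4]='1': occ=0, LF[4]=C('1')+0=1+0=1
L[5]='b': occ=0, LF[5]=C('b')+0=19+0=19
L[6]='a': occ=0, LF[6]=C('a')+0=16+0=16
L[7]='$': occ=0, LF[7]=C('$')+0=0+0=0
L[8]='a': occ=1, LF[8]=C('a')+1=16+1=17
L[9]='a': occ=2, LF[9]=C('a')+2=16+2=18
L[10]='C': occ=0, LF[10]=C('C')+0=6+0=6
L[11]='b': occ=1, LF[11]=C('b')+1=19+1=20
L[12]='D': occ=2, LF[12]=C('D')+2=9+2=11
L[13]='D': occ=3, LF[13]=C('D')+3=9+3=12
L[14]='b': occ=2, LF[14]=C('b')+2=19+2=21
L[15]='2': occ=2, LF[15]=C('2')+2=3+2=5
L[16]='D': occ=4, LF[16]=C('D')+4=9+4=13
L[17]='C': occ=1, LF[17]=C('C')+1=6+1=7
L[18]='1': occ=1, LF[18]=C('1')+1=1+1=2
L[19]='C': occ=2, LF[19]=C('C')+2=6+2=8
L[20]='D': occ=5, LF[20]=C('D')+5=9+5=14
L[21]='D': occ=6, LF[21]=C('D')+6=9+6=15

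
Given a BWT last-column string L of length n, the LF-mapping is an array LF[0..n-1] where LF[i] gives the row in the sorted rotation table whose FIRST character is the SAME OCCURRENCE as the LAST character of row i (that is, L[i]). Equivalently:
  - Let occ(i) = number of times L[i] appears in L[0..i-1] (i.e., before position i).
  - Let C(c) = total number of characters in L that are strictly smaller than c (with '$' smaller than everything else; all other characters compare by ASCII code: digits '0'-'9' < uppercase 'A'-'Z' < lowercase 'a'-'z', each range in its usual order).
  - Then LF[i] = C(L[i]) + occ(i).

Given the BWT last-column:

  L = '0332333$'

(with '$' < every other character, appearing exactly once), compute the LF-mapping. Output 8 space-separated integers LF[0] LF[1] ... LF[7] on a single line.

Answer: 1 3 4 2 5 6 7 0

Derivation:
Char counts: '$':1, '0':1, '2':1, '3':5
C (first-col start): C('$')=0, C('0')=1, C('2')=2, C('3')=3
L[0]='0': occ=0, LF[0]=C('0')+0=1+0=1
L[1]='3': occ=0, LF[1]=C('3')+0=3+0=3
L[2]='3': occ=1, LF[2]=C('3')+1=3+1=4
L[3]='2': occ=0, LF[3]=C('2')+0=2+0=2
L[4]='3': occ=2, LF[4]=C('3')+2=3+2=5
L[5]='3': occ=3, LF[5]=C('3')+3=3+3=6
L[6]='3': occ=4, LF[6]=C('3')+4=3+4=7
L[7]='$': occ=0, LF[7]=C('$')+0=0+0=0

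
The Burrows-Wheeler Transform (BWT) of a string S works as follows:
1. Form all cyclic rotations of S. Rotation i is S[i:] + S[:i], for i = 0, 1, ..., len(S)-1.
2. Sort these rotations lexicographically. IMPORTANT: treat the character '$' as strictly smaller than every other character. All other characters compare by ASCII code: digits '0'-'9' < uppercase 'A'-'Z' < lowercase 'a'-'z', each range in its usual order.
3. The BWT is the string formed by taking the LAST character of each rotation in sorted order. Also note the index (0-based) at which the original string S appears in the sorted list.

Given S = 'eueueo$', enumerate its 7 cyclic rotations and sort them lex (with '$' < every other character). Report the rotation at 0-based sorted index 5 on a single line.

All 7 rotations (rotation i = S[i:]+S[:i]):
  rot[0] = eueueo$
  rot[1] = ueueo$e
  rot[2] = eueo$eu
  rot[3] = ueo$eue
  rot[4] = eo$eueu
  rot[5] = o$eueue
  rot[6] = $eueueo
Sorted (with $ < everything):
  sorted[0] = $eueueo
  sorted[1] = eo$eueu
  sorted[2] = eueo$eu
  sorted[3] = eueueo$
  sorted[4] = o$eueue
  sorted[5] = ueo$eue
  sorted[6] = ueueo$e
sorted[5] = ueo$eue

Answer: ueo$eue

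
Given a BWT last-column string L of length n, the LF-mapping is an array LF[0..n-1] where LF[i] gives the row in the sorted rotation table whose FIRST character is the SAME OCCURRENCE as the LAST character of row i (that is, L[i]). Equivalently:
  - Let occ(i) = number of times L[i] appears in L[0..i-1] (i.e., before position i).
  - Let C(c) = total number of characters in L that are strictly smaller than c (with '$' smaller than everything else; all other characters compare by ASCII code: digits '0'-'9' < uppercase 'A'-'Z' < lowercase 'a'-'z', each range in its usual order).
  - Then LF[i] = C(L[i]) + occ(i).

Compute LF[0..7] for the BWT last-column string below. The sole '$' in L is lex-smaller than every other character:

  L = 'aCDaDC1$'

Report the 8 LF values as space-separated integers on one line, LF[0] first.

Answer: 6 2 4 7 5 3 1 0

Derivation:
Char counts: '$':1, '1':1, 'C':2, 'D':2, 'a':2
C (first-col start): C('$')=0, C('1')=1, C('C')=2, C('D')=4, C('a')=6
L[0]='a': occ=0, LF[0]=C('a')+0=6+0=6
L[1]='C': occ=0, LF[1]=C('C')+0=2+0=2
L[2]='D': occ=0, LF[2]=C('D')+0=4+0=4
L[3]='a': occ=1, LF[3]=C('a')+1=6+1=7
L[4]='D': occ=1, LF[4]=C('D')+1=4+1=5
L[5]='C': occ=1, LF[5]=C('C')+1=2+1=3
L[6]='1': occ=0, LF[6]=C('1')+0=1+0=1
L[7]='$': occ=0, LF[7]=C('$')+0=0+0=0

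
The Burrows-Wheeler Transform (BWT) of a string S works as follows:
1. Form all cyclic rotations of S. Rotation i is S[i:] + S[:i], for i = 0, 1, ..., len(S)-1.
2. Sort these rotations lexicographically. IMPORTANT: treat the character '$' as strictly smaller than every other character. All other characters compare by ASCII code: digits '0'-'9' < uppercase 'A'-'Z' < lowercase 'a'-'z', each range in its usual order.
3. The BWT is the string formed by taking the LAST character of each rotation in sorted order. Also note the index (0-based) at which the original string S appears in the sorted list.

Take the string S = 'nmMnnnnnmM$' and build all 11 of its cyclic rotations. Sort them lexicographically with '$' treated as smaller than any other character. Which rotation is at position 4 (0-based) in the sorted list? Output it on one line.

Answer: mMnnnnnmM$n

Derivation:
All 11 rotations (rotation i = S[i:]+S[:i]):
  rot[0] = nmMnnnnnmM$
  rot[1] = mMnnnnnmM$n
  rot[2] = MnnnnnmM$nm
  rot[3] = nnnnnmM$nmM
  rot[4] = nnnnmM$nmMn
  rot[5] = nnnmM$nmMnn
  rot[6] = nnmM$nmMnnn
  rot[7] = nmM$nmMnnnn
  rot[8] = mM$nmMnnnnn
  rot[9] = M$nmMnnnnnm
  rot[10] = $nmMnnnnnmM
Sorted (with $ < everything):
  sorted[0] = $nmMnnnnnmM
  sorted[1] = M$nmMnnnnnm
  sorted[2] = MnnnnnmM$nm
  sorted[3] = mM$nmMnnnnn
  sorted[4] = mMnnnnnmM$n
  sorted[5] = nmM$nmMnnnn
  sorted[6] = nmMnnnnnmM$
  sorted[7] = nnmM$nmMnnn
  sorted[8] = nnnmM$nmMnn
  sorted[9] = nnnnmM$nmMn
  sorted[10] = nnnnnmM$nmM
sorted[4] = mMnnnnnmM$n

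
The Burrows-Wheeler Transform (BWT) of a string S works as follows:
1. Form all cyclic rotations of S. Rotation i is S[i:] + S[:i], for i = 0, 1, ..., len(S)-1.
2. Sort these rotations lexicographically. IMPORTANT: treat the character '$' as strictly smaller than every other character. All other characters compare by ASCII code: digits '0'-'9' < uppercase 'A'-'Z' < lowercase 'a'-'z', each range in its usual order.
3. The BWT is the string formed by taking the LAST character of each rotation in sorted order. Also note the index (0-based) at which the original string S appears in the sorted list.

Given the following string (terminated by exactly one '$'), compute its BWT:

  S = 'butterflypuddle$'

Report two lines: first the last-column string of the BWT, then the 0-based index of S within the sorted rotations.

Answer: e$udltrdfyetupbl
1

Derivation:
All 16 rotations (rotation i = S[i:]+S[:i]):
  rot[0] = butterflypuddle$
  rot[1] = utterflypuddle$b
  rot[2] = tterflypuddle$bu
  rot[3] = terflypuddle$but
  rot[4] = erflypuddle$butt
  rot[5] = rflypuddle$butte
  rot[6] = flypuddle$butter
  rot[7] = lypuddle$butterf
  rot[8] = ypuddle$butterfl
  rot[9] = puddle$butterfly
  rot[10] = uddle$butterflyp
  rot[11] = ddle$butterflypu
  rot[12] = dle$butterflypud
  rot[13] = le$butterflypudd
  rot[14] = e$butterflypuddl
  rot[15] = $butterflypuddle
Sorted (with $ < everything):
  sorted[0] = $butterflypuddle  (last char: 'e')
  sorted[1] = butterflypuddle$  (last char: '$')
  sorted[2] = ddle$butterflypu  (last char: 'u')
  sorted[3] = dle$butterflypud  (last char: 'd')
  sorted[4] = e$butterflypuddl  (last char: 'l')
  sorted[5] = erflypuddle$butt  (last char: 't')
  sorted[6] = flypuddle$butter  (last char: 'r')
  sorted[7] = le$butterflypudd  (last char: 'd')
  sorted[8] = lypuddle$butterf  (last char: 'f')
  sorted[9] = puddle$butterfly  (last char: 'y')
  sorted[10] = rflypuddle$butte  (last char: 'e')
  sorted[11] = terflypuddle$but  (last char: 't')
  sorted[12] = tterflypuddle$bu  (last char: 'u')
  sorted[13] = uddle$butterflyp  (last char: 'p')
  sorted[14] = utterflypuddle$b  (last char: 'b')
  sorted[15] = ypuddle$butterfl  (last char: 'l')
Last column: e$udltrdfyetupbl
Original string S is at sorted index 1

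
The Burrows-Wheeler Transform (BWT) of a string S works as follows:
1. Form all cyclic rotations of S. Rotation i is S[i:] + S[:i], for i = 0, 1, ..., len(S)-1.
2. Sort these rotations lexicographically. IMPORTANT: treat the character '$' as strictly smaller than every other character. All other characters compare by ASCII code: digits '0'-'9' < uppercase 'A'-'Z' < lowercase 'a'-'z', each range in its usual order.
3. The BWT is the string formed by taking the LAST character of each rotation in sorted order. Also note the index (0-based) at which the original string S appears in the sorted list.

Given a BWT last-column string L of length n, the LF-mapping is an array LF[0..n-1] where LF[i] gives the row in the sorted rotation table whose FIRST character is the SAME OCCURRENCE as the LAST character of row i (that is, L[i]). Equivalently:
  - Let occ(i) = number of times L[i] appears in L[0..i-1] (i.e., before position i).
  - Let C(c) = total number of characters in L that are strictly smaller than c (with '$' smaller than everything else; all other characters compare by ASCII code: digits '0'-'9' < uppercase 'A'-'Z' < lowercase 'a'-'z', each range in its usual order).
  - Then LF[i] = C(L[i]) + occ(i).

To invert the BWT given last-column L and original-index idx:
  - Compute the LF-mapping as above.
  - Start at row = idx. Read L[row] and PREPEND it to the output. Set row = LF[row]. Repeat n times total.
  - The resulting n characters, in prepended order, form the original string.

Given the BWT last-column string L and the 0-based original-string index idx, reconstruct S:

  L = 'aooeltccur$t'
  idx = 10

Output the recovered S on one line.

LF mapping: 1 6 7 4 5 9 2 3 11 8 0 10
Walk LF starting at row 10, prepending L[row]:
  step 1: row=10, L[10]='$', prepend. Next row=LF[10]=0
  step 2: row=0, L[0]='a', prepend. Next row=LF[0]=1
  step 3: row=1, L[1]='o', prepend. Next row=LF[1]=6
  step 4: row=6, L[6]='c', prepend. Next row=LF[6]=2
  step 5: row=2, L[2]='o', prepend. Next row=LF[2]=7
  step 6: row=7, L[7]='c', prepend. Next row=LF[7]=3
  step 7: row=3, L[3]='e', prepend. Next row=LF[3]=4
  step 8: row=4, L[4]='l', prepend. Next row=LF[4]=5
  step 9: row=5, L[5]='t', prepend. Next row=LF[5]=9
  step 10: row=9, L[9]='r', prepend. Next row=LF[9]=8
  step 11: row=8, L[8]='u', prepend. Next row=LF[8]=11
  step 12: row=11, L[11]='t', prepend. Next row=LF[11]=10
Reversed output: turtlecocoa$

Answer: turtlecocoa$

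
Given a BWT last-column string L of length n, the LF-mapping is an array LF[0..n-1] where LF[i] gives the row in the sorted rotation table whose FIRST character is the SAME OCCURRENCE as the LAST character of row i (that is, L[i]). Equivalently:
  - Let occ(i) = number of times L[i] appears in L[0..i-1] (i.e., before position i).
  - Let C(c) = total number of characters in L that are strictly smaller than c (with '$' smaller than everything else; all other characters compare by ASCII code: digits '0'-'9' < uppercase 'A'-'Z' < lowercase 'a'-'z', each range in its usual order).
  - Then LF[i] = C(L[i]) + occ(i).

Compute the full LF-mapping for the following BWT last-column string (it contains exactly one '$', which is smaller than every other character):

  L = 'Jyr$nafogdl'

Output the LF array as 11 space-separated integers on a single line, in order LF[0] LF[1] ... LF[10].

Char counts: '$':1, 'J':1, 'a':1, 'd':1, 'f':1, 'g':1, 'l':1, 'n':1, 'o':1, 'r':1, 'y':1
C (first-col start): C('$')=0, C('J')=1, C('a')=2, C('d')=3, C('f')=4, C('g')=5, C('l')=6, C('n')=7, C('o')=8, C('r')=9, C('y')=10
L[0]='J': occ=0, LF[0]=C('J')+0=1+0=1
L[1]='y': occ=0, LF[1]=C('y')+0=10+0=10
L[2]='r': occ=0, LF[2]=C('r')+0=9+0=9
L[3]='$': occ=0, LF[3]=C('$')+0=0+0=0
L[4]='n': occ=0, LF[4]=C('n')+0=7+0=7
L[5]='a': occ=0, LF[5]=C('a')+0=2+0=2
L[6]='f': occ=0, LF[6]=C('f')+0=4+0=4
L[7]='o': occ=0, LF[7]=C('o')+0=8+0=8
L[8]='g': occ=0, LF[8]=C('g')+0=5+0=5
L[9]='d': occ=0, LF[9]=C('d')+0=3+0=3
L[10]='l': occ=0, LF[10]=C('l')+0=6+0=6

Answer: 1 10 9 0 7 2 4 8 5 3 6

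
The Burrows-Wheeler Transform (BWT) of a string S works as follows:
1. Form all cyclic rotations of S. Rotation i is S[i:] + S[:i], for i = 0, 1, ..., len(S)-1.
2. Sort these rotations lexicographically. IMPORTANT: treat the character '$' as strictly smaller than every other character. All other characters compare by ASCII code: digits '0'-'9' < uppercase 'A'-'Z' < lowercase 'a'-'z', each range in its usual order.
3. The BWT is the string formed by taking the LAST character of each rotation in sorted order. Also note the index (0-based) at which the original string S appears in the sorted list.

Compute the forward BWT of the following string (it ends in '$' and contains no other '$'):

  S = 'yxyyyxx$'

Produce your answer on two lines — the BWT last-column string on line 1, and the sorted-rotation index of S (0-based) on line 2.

Answer: xxyyy$yx
5

Derivation:
All 8 rotations (rotation i = S[i:]+S[:i]):
  rot[0] = yxyyyxx$
  rot[1] = xyyyxx$y
  rot[2] = yyyxx$yx
  rot[3] = yyxx$yxy
  rot[4] = yxx$yxyy
  rot[5] = xx$yxyyy
  rot[6] = x$yxyyyx
  rot[7] = $yxyyyxx
Sorted (with $ < everything):
  sorted[0] = $yxyyyxx  (last char: 'x')
  sorted[1] = x$yxyyyx  (last char: 'x')
  sorted[2] = xx$yxyyy  (last char: 'y')
  sorted[3] = xyyyxx$y  (last char: 'y')
  sorted[4] = yxx$yxyy  (last char: 'y')
  sorted[5] = yxyyyxx$  (last char: '$')
  sorted[6] = yyxx$yxy  (last char: 'y')
  sorted[7] = yyyxx$yx  (last char: 'x')
Last column: xxyyy$yx
Original string S is at sorted index 5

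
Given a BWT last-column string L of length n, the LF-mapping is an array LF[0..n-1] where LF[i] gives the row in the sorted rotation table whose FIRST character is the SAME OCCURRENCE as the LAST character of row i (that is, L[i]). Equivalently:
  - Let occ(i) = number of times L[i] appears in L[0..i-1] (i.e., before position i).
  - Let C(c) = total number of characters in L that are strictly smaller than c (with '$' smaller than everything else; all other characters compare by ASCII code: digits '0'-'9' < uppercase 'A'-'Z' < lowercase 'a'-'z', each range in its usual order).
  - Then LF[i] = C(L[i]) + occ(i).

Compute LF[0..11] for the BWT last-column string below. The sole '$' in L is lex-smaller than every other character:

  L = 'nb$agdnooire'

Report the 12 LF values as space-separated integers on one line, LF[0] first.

Char counts: '$':1, 'a':1, 'b':1, 'd':1, 'e':1, 'g':1, 'i':1, 'n':2, 'o':2, 'r':1
C (first-col start): C('$')=0, C('a')=1, C('b')=2, C('d')=3, C('e')=4, C('g')=5, C('i')=6, C('n')=7, C('o')=9, C('r')=11
L[0]='n': occ=0, LF[0]=C('n')+0=7+0=7
L[1]='b': occ=0, LF[1]=C('b')+0=2+0=2
L[2]='$': occ=0, LF[2]=C('$')+0=0+0=0
L[3]='a': occ=0, LF[3]=C('a')+0=1+0=1
L[4]='g': occ=0, LF[4]=C('g')+0=5+0=5
L[5]='d': occ=0, LF[5]=C('d')+0=3+0=3
L[6]='n': occ=1, LF[6]=C('n')+1=7+1=8
L[7]='o': occ=0, LF[7]=C('o')+0=9+0=9
L[8]='o': occ=1, LF[8]=C('o')+1=9+1=10
L[9]='i': occ=0, LF[9]=C('i')+0=6+0=6
L[10]='r': occ=0, LF[10]=C('r')+0=11+0=11
L[11]='e': occ=0, LF[11]=C('e')+0=4+0=4

Answer: 7 2 0 1 5 3 8 9 10 6 11 4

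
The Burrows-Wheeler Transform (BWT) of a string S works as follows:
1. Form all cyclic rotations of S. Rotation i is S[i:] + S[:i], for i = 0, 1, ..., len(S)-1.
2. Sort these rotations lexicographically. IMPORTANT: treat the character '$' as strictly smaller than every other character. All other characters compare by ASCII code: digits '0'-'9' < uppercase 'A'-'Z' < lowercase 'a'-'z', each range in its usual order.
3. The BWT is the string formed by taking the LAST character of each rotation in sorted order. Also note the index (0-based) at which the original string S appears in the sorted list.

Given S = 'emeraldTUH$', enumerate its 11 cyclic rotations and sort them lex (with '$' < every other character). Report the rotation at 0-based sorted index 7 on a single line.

All 11 rotations (rotation i = S[i:]+S[:i]):
  rot[0] = emeraldTUH$
  rot[1] = meraldTUH$e
  rot[2] = eraldTUH$em
  rot[3] = raldTUH$eme
  rot[4] = aldTUH$emer
  rot[5] = ldTUH$emera
  rot[6] = dTUH$emeral
  rot[7] = TUH$emerald
  rot[8] = UH$emeraldT
  rot[9] = H$emeraldTU
  rot[10] = $emeraldTUH
Sorted (with $ < everything):
  sorted[0] = $emeraldTUH
  sorted[1] = H$emeraldTU
  sorted[2] = TUH$emerald
  sorted[3] = UH$emeraldT
  sorted[4] = aldTUH$emer
  sorted[5] = dTUH$emeral
  sorted[6] = emeraldTUH$
  sorted[7] = eraldTUH$em
  sorted[8] = ldTUH$emera
  sorted[9] = meraldTUH$e
  sorted[10] = raldTUH$eme
sorted[7] = eraldTUH$em

Answer: eraldTUH$em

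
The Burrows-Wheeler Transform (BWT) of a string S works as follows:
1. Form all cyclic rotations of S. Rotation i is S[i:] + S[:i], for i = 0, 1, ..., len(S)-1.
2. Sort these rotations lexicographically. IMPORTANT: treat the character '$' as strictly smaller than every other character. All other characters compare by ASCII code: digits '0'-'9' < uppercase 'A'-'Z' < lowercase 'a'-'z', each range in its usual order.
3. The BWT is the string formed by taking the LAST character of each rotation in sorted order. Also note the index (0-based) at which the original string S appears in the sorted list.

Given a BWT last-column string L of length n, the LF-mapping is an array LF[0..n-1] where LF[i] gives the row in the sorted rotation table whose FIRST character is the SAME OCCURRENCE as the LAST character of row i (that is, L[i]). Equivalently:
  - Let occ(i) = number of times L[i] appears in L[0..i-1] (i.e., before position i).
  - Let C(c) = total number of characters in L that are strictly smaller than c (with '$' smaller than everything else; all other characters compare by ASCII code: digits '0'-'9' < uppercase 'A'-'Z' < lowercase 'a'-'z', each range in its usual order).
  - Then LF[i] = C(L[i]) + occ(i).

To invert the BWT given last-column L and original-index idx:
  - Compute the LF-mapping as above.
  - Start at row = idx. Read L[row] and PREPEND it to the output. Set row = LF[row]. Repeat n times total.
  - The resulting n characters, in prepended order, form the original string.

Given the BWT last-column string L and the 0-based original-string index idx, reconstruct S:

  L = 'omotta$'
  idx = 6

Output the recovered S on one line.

Answer: tomato$

Derivation:
LF mapping: 3 2 4 5 6 1 0
Walk LF starting at row 6, prepending L[row]:
  step 1: row=6, L[6]='$', prepend. Next row=LF[6]=0
  step 2: row=0, L[0]='o', prepend. Next row=LF[0]=3
  step 3: row=3, L[3]='t', prepend. Next row=LF[3]=5
  step 4: row=5, L[5]='a', prepend. Next row=LF[5]=1
  step 5: row=1, L[1]='m', prepend. Next row=LF[1]=2
  step 6: row=2, L[2]='o', prepend. Next row=LF[2]=4
  step 7: row=4, L[4]='t', prepend. Next row=LF[4]=6
Reversed output: tomato$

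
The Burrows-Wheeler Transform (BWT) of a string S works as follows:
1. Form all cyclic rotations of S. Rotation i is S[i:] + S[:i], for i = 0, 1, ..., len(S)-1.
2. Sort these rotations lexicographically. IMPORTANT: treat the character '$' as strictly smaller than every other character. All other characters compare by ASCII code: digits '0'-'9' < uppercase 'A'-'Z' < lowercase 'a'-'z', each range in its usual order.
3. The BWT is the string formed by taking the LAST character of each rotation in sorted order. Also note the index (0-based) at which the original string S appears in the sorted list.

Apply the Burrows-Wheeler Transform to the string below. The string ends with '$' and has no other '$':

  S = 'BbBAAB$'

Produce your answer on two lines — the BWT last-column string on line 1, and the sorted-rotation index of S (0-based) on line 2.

Answer: BBAAb$B
5

Derivation:
All 7 rotations (rotation i = S[i:]+S[:i]):
  rot[0] = BbBAAB$
  rot[1] = bBAAB$B
  rot[2] = BAAB$Bb
  rot[3] = AAB$BbB
  rot[4] = AB$BbBA
  rot[5] = B$BbBAA
  rot[6] = $BbBAAB
Sorted (with $ < everything):
  sorted[0] = $BbBAAB  (last char: 'B')
  sorted[1] = AAB$BbB  (last char: 'B')
  sorted[2] = AB$BbBA  (last char: 'A')
  sorted[3] = B$BbBAA  (last char: 'A')
  sorted[4] = BAAB$Bb  (last char: 'b')
  sorted[5] = BbBAAB$  (last char: '$')
  sorted[6] = bBAAB$B  (last char: 'B')
Last column: BBAAb$B
Original string S is at sorted index 5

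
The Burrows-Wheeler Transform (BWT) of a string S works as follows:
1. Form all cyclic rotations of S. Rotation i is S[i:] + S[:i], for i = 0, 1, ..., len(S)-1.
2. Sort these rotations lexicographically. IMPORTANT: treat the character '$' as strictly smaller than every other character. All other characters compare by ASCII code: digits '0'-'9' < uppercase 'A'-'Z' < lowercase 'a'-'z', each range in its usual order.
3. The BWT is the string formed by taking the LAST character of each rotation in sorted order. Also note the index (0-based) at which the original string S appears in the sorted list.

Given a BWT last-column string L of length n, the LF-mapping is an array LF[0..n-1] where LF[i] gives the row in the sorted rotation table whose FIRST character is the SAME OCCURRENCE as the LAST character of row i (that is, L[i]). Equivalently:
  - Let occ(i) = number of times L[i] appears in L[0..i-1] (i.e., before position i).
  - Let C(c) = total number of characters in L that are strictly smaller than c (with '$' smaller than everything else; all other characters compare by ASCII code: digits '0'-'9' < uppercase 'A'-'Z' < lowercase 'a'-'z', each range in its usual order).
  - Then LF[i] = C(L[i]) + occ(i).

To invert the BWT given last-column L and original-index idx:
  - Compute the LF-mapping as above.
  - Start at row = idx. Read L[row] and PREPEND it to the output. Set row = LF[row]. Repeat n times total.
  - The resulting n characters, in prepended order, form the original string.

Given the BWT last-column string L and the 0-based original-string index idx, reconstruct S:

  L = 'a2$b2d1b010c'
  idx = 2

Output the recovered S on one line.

LF mapping: 7 5 0 8 6 11 3 9 1 4 2 10
Walk LF starting at row 2, prepending L[row]:
  step 1: row=2, L[2]='$', prepend. Next row=LF[2]=0
  step 2: row=0, L[0]='a', prepend. Next row=LF[0]=7
  step 3: row=7, L[7]='b', prepend. Next row=LF[7]=9
  step 4: row=9, L[9]='1', prepend. Next row=LF[9]=4
  step 5: row=4, L[4]='2', prepend. Next row=LF[4]=6
  step 6: row=6, L[6]='1', prepend. Next row=LF[6]=3
  step 7: row=3, L[3]='b', prepend. Next row=LF[3]=8
  step 8: row=8, L[8]='0', prepend. Next row=LF[8]=1
  step 9: row=1, L[1]='2', prepend. Next row=LF[1]=5
  step 10: row=5, L[5]='d', prepend. Next row=LF[5]=11
  step 11: row=11, L[11]='c', prepend. Next row=LF[11]=10
  step 12: row=10, L[10]='0', prepend. Next row=LF[10]=2
Reversed output: 0cd20b121ba$

Answer: 0cd20b121ba$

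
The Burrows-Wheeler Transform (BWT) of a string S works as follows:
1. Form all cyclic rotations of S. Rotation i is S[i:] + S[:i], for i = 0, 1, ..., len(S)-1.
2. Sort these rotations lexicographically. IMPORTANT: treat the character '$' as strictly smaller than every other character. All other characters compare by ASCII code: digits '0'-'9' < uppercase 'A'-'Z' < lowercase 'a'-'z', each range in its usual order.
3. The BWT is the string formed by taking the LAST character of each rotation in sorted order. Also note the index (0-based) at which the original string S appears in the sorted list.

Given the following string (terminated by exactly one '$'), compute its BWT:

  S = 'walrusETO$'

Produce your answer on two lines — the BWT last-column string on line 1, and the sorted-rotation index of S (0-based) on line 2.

Answer: OsTEwalur$
9

Derivation:
All 10 rotations (rotation i = S[i:]+S[:i]):
  rot[0] = walrusETO$
  rot[1] = alrusETO$w
  rot[2] = lrusETO$wa
  rot[3] = rusETO$wal
  rot[4] = usETO$walr
  rot[5] = sETO$walru
  rot[6] = ETO$walrus
  rot[7] = TO$walrusE
  rot[8] = O$walrusET
  rot[9] = $walrusETO
Sorted (with $ < everything):
  sorted[0] = $walrusETO  (last char: 'O')
  sorted[1] = ETO$walrus  (last char: 's')
  sorted[2] = O$walrusET  (last char: 'T')
  sorted[3] = TO$walrusE  (last char: 'E')
  sorted[4] = alrusETO$w  (last char: 'w')
  sorted[5] = lrusETO$wa  (last char: 'a')
  sorted[6] = rusETO$wal  (last char: 'l')
  sorted[7] = sETO$walru  (last char: 'u')
  sorted[8] = usETO$walr  (last char: 'r')
  sorted[9] = walrusETO$  (last char: '$')
Last column: OsTEwalur$
Original string S is at sorted index 9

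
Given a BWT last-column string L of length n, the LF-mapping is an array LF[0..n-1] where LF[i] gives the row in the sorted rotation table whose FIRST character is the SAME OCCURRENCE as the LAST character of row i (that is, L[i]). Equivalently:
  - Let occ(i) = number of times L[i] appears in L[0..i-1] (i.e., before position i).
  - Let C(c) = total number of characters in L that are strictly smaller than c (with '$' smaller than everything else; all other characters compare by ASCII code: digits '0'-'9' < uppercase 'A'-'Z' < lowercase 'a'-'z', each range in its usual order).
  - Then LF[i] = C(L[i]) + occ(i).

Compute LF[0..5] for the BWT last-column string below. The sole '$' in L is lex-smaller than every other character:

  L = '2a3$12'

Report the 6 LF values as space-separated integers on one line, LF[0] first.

Answer: 2 5 4 0 1 3

Derivation:
Char counts: '$':1, '1':1, '2':2, '3':1, 'a':1
C (first-col start): C('$')=0, C('1')=1, C('2')=2, C('3')=4, C('a')=5
L[0]='2': occ=0, LF[0]=C('2')+0=2+0=2
L[1]='a': occ=0, LF[1]=C('a')+0=5+0=5
L[2]='3': occ=0, LF[2]=C('3')+0=4+0=4
L[3]='$': occ=0, LF[3]=C('$')+0=0+0=0
L[4]='1': occ=0, LF[4]=C('1')+0=1+0=1
L[5]='2': occ=1, LF[5]=C('2')+1=2+1=3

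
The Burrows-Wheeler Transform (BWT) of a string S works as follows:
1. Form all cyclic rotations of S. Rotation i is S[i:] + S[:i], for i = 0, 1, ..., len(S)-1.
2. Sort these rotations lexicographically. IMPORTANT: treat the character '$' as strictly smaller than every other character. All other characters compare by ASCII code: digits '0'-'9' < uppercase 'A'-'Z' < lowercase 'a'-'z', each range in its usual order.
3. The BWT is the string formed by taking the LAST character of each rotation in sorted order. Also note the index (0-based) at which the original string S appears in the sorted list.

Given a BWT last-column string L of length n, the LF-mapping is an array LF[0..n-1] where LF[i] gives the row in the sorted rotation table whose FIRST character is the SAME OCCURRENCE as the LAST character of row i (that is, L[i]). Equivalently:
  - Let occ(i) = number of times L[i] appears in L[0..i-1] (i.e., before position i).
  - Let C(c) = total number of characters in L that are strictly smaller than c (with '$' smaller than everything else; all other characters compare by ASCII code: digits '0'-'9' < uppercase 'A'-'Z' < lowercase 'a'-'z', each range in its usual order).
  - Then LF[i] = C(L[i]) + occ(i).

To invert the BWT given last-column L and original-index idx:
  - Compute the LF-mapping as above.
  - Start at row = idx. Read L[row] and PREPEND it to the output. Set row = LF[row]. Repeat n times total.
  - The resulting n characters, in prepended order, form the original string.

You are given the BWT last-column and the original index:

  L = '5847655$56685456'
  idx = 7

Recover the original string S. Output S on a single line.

LF mapping: 3 14 1 13 9 4 5 0 6 10 11 15 7 2 8 12
Walk LF starting at row 7, prepending L[row]:
  step 1: row=7, L[7]='$', prepend. Next row=LF[7]=0
  step 2: row=0, L[0]='5', prepend. Next row=LF[0]=3
  step 3: row=3, L[3]='7', prepend. Next row=LF[3]=13
  step 4: row=13, L[13]='4', prepend. Next row=LF[13]=2
  step 5: row=2, L[2]='4', prepend. Next row=LF[2]=1
  step 6: row=1, L[1]='8', prepend. Next row=LF[1]=14
  step 7: row=14, L[14]='5', prepend. Next row=LF[14]=8
  step 8: row=8, L[8]='5', prepend. Next row=LF[8]=6
  step 9: row=6, L[6]='5', prepend. Next row=LF[6]=5
  step 10: row=5, L[5]='5', prepend. Next row=LF[5]=4
  step 11: row=4, L[4]='6', prepend. Next row=LF[4]=9
  step 12: row=9, L[9]='6', prepend. Next row=LF[9]=10
  step 13: row=10, L[10]='6', prepend. Next row=LF[10]=11
  step 14: row=11, L[11]='8', prepend. Next row=LF[11]=15
  step 15: row=15, L[15]='6', prepend. Next row=LF[15]=12
  step 16: row=12, L[12]='5', prepend. Next row=LF[12]=7
Reversed output: 568666555584475$

Answer: 568666555584475$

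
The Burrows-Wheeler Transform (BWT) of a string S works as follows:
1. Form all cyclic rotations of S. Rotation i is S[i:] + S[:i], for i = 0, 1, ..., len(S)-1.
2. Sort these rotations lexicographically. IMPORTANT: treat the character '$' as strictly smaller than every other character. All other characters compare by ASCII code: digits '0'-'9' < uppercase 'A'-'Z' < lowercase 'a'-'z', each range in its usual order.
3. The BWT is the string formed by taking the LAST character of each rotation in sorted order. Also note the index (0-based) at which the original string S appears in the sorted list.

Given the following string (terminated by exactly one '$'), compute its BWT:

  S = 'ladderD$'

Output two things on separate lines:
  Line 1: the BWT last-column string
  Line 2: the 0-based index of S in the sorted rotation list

All 8 rotations (rotation i = S[i:]+S[:i]):
  rot[0] = ladderD$
  rot[1] = adderD$l
  rot[2] = dderD$la
  rot[3] = derD$lad
  rot[4] = erD$ladd
  rot[5] = rD$ladde
  rot[6] = D$ladder
  rot[7] = $ladderD
Sorted (with $ < everything):
  sorted[0] = $ladderD  (last char: 'D')
  sorted[1] = D$ladder  (last char: 'r')
  sorted[2] = adderD$l  (last char: 'l')
  sorted[3] = dderD$la  (last char: 'a')
  sorted[4] = derD$lad  (last char: 'd')
  sorted[5] = erD$ladd  (last char: 'd')
  sorted[6] = ladderD$  (last char: '$')
  sorted[7] = rD$ladde  (last char: 'e')
Last column: Drladd$e
Original string S is at sorted index 6

Answer: Drladd$e
6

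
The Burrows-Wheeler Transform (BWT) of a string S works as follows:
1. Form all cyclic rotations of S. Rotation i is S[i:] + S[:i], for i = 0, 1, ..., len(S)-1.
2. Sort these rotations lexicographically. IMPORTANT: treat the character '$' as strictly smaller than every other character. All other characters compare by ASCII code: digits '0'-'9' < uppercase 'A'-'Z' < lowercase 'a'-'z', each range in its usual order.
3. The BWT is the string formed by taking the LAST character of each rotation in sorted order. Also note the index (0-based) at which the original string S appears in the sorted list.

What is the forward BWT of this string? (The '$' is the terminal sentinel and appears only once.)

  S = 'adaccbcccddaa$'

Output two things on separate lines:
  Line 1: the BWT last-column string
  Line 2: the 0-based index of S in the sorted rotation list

All 14 rotations (rotation i = S[i:]+S[:i]):
  rot[0] = adaccbcccddaa$
  rot[1] = daccbcccddaa$a
  rot[2] = accbcccddaa$ad
  rot[3] = ccbcccddaa$ada
  rot[4] = cbcccddaa$adac
  rot[5] = bcccddaa$adacc
  rot[6] = cccddaa$adaccb
  rot[7] = ccddaa$adaccbc
  rot[8] = cddaa$adaccbcc
  rot[9] = ddaa$adaccbccc
  rot[10] = daa$adaccbcccd
  rot[11] = aa$adaccbcccdd
  rot[12] = a$adaccbcccdda
  rot[13] = $adaccbcccddaa
Sorted (with $ < everything):
  sorted[0] = $adaccbcccddaa  (last char: 'a')
  sorted[1] = a$adaccbcccdda  (last char: 'a')
  sorted[2] = aa$adaccbcccdd  (last char: 'd')
  sorted[3] = accbcccddaa$ad  (last char: 'd')
  sorted[4] = adaccbcccddaa$  (last char: '$')
  sorted[5] = bcccddaa$adacc  (last char: 'c')
  sorted[6] = cbcccddaa$adac  (last char: 'c')
  sorted[7] = ccbcccddaa$ada  (last char: 'a')
  sorted[8] = cccddaa$adaccb  (last char: 'b')
  sorted[9] = ccddaa$adaccbc  (last char: 'c')
  sorted[10] = cddaa$adaccbcc  (last char: 'c')
  sorted[11] = daa$adaccbcccd  (last char: 'd')
  sorted[12] = daccbcccddaa$a  (last char: 'a')
  sorted[13] = ddaa$adaccbccc  (last char: 'c')
Last column: aadd$ccabccdac
Original string S is at sorted index 4

Answer: aadd$ccabccdac
4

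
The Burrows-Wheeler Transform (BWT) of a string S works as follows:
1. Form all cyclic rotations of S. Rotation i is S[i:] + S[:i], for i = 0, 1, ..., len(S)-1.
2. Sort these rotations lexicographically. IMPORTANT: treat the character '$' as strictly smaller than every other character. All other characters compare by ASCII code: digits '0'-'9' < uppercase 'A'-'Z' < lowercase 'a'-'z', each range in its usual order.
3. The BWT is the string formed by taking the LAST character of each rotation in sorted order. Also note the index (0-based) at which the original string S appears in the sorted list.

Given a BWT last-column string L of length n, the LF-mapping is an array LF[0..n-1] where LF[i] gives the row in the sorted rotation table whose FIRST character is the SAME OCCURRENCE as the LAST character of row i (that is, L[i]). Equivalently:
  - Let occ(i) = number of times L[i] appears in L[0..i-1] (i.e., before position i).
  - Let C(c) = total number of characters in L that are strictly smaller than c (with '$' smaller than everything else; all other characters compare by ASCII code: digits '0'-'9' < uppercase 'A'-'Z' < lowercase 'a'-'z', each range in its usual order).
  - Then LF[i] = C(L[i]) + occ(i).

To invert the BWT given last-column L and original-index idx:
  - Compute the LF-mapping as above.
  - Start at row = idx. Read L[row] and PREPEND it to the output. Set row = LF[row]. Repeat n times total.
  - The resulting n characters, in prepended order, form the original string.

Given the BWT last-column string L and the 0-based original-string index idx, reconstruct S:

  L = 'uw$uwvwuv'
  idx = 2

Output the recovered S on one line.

LF mapping: 1 6 0 2 7 4 8 3 5
Walk LF starting at row 2, prepending L[row]:
  step 1: row=2, L[2]='$', prepend. Next row=LF[2]=0
  step 2: row=0, L[0]='u', prepend. Next row=LF[0]=1
  step 3: row=1, L[1]='w', prepend. Next row=LF[1]=6
  step 4: row=6, L[6]='w', prepend. Next row=LF[6]=8
  step 5: row=8, L[8]='v', prepend. Next row=LF[8]=5
  step 6: row=5, L[5]='v', prepend. Next row=LF[5]=4
  step 7: row=4, L[4]='w', prepend. Next row=LF[4]=7
  step 8: row=7, L[7]='u', prepend. Next row=LF[7]=3
  step 9: row=3, L[3]='u', prepend. Next row=LF[3]=2
Reversed output: uuwvvwwu$

Answer: uuwvvwwu$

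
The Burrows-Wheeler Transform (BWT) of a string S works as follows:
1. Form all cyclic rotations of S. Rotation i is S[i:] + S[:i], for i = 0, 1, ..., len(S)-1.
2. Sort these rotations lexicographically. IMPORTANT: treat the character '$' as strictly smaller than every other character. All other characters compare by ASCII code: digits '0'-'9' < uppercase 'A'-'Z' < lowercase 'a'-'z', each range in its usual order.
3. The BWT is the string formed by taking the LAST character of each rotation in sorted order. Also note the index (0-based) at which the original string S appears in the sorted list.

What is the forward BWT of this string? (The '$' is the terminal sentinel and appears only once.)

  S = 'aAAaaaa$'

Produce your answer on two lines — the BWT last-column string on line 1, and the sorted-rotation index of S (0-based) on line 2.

Answer: aaAa$aaA
4

Derivation:
All 8 rotations (rotation i = S[i:]+S[:i]):
  rot[0] = aAAaaaa$
  rot[1] = AAaaaa$a
  rot[2] = Aaaaa$aA
  rot[3] = aaaa$aAA
  rot[4] = aaa$aAAa
  rot[5] = aa$aAAaa
  rot[6] = a$aAAaaa
  rot[7] = $aAAaaaa
Sorted (with $ < everything):
  sorted[0] = $aAAaaaa  (last char: 'a')
  sorted[1] = AAaaaa$a  (last char: 'a')
  sorted[2] = Aaaaa$aA  (last char: 'A')
  sorted[3] = a$aAAaaa  (last char: 'a')
  sorted[4] = aAAaaaa$  (last char: '$')
  sorted[5] = aa$aAAaa  (last char: 'a')
  sorted[6] = aaa$aAAa  (last char: 'a')
  sorted[7] = aaaa$aAA  (last char: 'A')
Last column: aaAa$aaA
Original string S is at sorted index 4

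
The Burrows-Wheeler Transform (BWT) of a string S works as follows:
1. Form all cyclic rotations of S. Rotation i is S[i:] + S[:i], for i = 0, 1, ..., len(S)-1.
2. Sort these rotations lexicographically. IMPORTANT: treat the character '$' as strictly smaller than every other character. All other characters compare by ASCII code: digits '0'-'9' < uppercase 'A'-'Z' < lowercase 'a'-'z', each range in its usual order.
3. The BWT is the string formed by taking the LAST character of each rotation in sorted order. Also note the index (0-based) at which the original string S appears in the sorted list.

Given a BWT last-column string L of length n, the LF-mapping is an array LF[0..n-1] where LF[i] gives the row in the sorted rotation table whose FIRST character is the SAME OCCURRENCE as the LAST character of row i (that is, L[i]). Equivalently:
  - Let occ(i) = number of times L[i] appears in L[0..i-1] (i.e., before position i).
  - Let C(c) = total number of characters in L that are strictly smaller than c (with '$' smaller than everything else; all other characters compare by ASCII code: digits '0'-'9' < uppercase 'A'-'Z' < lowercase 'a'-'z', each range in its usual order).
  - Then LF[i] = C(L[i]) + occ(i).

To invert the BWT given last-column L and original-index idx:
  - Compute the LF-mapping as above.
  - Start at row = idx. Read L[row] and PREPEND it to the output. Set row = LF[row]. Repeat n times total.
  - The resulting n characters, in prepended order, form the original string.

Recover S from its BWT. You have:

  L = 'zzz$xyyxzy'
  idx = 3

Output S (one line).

Answer: yyzzxzxyz$

Derivation:
LF mapping: 6 7 8 0 1 3 4 2 9 5
Walk LF starting at row 3, prepending L[row]:
  step 1: row=3, L[3]='$', prepend. Next row=LF[3]=0
  step 2: row=0, L[0]='z', prepend. Next row=LF[0]=6
  step 3: row=6, L[6]='y', prepend. Next row=LF[6]=4
  step 4: row=4, L[4]='x', prepend. Next row=LF[4]=1
  step 5: row=1, L[1]='z', prepend. Next row=LF[1]=7
  step 6: row=7, L[7]='x', prepend. Next row=LF[7]=2
  step 7: row=2, L[2]='z', prepend. Next row=LF[2]=8
  step 8: row=8, L[8]='z', prepend. Next row=LF[8]=9
  step 9: row=9, L[9]='y', prepend. Next row=LF[9]=5
  step 10: row=5, L[5]='y', prepend. Next row=LF[5]=3
Reversed output: yyzzxzxyz$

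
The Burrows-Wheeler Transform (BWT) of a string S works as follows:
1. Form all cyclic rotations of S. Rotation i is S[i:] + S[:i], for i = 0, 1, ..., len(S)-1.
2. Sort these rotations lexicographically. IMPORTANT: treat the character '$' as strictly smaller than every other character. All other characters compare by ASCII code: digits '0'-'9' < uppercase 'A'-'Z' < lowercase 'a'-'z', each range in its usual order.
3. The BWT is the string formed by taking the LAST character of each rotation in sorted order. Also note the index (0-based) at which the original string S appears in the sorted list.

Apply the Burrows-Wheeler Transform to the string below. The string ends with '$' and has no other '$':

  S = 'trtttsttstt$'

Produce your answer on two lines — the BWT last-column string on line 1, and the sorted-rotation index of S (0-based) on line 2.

Answer: ttttt$ttsstr
5

Derivation:
All 12 rotations (rotation i = S[i:]+S[:i]):
  rot[0] = trtttsttstt$
  rot[1] = rtttsttstt$t
  rot[2] = tttsttstt$tr
  rot[3] = ttsttstt$trt
  rot[4] = tsttstt$trtt
  rot[5] = sttstt$trttt
  rot[6] = ttstt$trttts
  rot[7] = tstt$trtttst
  rot[8] = stt$trtttstt
  rot[9] = tt$trtttstts
  rot[10] = t$trtttsttst
  rot[11] = $trtttsttstt
Sorted (with $ < everything):
  sorted[0] = $trtttsttstt  (last char: 't')
  sorted[1] = rtttsttstt$t  (last char: 't')
  sorted[2] = stt$trtttstt  (last char: 't')
  sorted[3] = sttstt$trttt  (last char: 't')
  sorted[4] = t$trtttsttst  (last char: 't')
  sorted[5] = trtttsttstt$  (last char: '$')
  sorted[6] = tstt$trtttst  (last char: 't')
  sorted[7] = tsttstt$trtt  (last char: 't')
  sorted[8] = tt$trtttstts  (last char: 's')
  sorted[9] = ttstt$trttts  (last char: 's')
  sorted[10] = ttsttstt$trt  (last char: 't')
  sorted[11] = tttsttstt$tr  (last char: 'r')
Last column: ttttt$ttsstr
Original string S is at sorted index 5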